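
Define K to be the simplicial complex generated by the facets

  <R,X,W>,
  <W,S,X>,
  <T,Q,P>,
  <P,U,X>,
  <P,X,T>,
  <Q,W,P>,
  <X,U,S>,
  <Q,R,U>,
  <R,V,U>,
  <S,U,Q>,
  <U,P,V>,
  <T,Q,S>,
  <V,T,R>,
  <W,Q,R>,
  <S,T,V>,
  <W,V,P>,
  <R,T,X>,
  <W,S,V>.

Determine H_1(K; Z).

H_1 ≅ Z^2.

Take the total order P < Q < R < S < T < U < V < W < X on the vertex set. Then K (dimension 2) consists of the simplices:

  0-simplices (9): P, Q, R, S, T, U, V, W, X
  1-simplices (27): PQ, PT, PU, PV, PW, PX, QR, QS, QT, QU, QW, RT, RU, RV, RW, RX, ST, SU, SV, SW, SX, TV, TX, UV, UX, VW, WX
  2-simplices (18): PQT, PQW, PTX, PUV, PUX, PVW, QRU, QRW, QST, QSU, RTV, RTX, RUV, RWX, STV, SUX, SVW, SWX

Hence C_0 ≅ Z^9, C_1 ≅ Z^27, C_2 ≅ Z^18.

Boundary ∂_1: C_1 → C_0 sends each edge [p,q] (with p < q) to q − p. For instance
  ∂PT = T − P.
As a 9×27 matrix over Z this has rank 8, with invariant factors (1,1,1,1,1,1,1,1).

The boundary map ∂_2: C_2 → C_1 maps a triangle to the signed sum of its edges. For instance
  ∂PVW = VW − PW + PV,
  ∂RUV = UV − RV + RU.
The resulting 27×18 matrix has rank 17, and its Smith normal form has invariant factors (1,1,1,1,1,1,1,1,1,1,1,1,1,1,1,1,1).

Now H_k = ker ∂_k / im ∂_{k+1}, so:

  H_1: rank ker ∂_1 − rank ∂_2 = (27 − 8) − 17 = 2, and the invariant factors of ∂_2 are all 1, so H_1 ≅ Z^2.

(K is a triangulation of the torus T^2.)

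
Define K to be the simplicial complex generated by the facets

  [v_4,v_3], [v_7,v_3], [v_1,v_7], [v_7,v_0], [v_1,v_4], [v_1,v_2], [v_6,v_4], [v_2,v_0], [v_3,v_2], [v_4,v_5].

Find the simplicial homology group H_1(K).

H_1 = Z^3.

Take the total order v_0 < v_1 < v_2 < v_3 < v_4 < v_5 < v_6 < v_7 on the vertex set. Then K (dimension 1) consists of the simplices:

  0-simplices (8): [v_0], [v_1], [v_2], [v_3], [v_4], [v_5], [v_6], [v_7]
  1-simplices (10): [v_0,v_2], [v_0,v_7], [v_1,v_2], [v_1,v_4], [v_1,v_7], [v_2,v_3], [v_3,v_4], [v_3,v_7], [v_4,v_5], [v_4,v_6]

Hence C_0 ≅ Z^8, C_1 ≅ Z^10.

The boundary map ∂_1: C_1 → C_0 maps an edge to its endpoints' difference, ∂[p,q] = q − p. For instance
  ∂[v_3,v_7] = [v_7] − [v_3].
As a 8×10 matrix over Z this has rank 7, with invariant factors (1,1,1,1,1,1,1).

Now H_k = ker ∂_k / im ∂_{k+1}, so:

  H_1: rank ker ∂_1 − rank ∂_2 = (10 − 7) − 0 = 3, and there is no ∂_2, so H_1 ≅ Z^3.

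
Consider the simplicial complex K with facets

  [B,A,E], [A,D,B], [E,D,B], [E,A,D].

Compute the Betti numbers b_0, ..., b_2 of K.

Order the vertices as A < B < D < E. Listing each simplex with vertices in this order, K has dimension 2 with simplices:

  0-simplices (4): A, B, D, E
  1-simplices (6): AB, AD, AE, BD, BE, DE
  2-simplices (4): ABD, ABE, ADE, BDE

so the chain groups are C_0 ≅ Z^4, C_1 ≅ Z^6, C_2 ≅ Z^4.

∂_1: C_1 → C_0 sends each edge [p,q] (with p < q) to q − p. For instance
  ∂DE = E − D.
The 4×6 boundary matrix has rank 3 and Smith normal form diag(1,1,1).

∂_2: C_2 → C_1 acts by ∂[p,q,r] = [q,r] − [p,r] + [p,q]. For instance
  ∂ADE = DE − AE + AD,
  ∂BDE = DE − BE + BD.
The resulting 6×4 matrix has rank 3, and its Smith normal form has invariant factors (1,1,1).

Reading off H_k = ker ∂_k / im ∂_{k+1}:

  H_0: rank C_0 − rank ∂_1 = 4 − 3 = 1, and the invariant factors of ∂_1 are all 1, so H_0 = Z.
  H_1: rank ker ∂_1 − rank ∂_2 = (6 − 3) − 3 = 0, and the invariant factors of ∂_2 are all 1, so H_1 = 0.
  H_2: rank ker ∂_2 − rank ∂_3 = (4 − 3) − 0 = 1, and there is no ∂_3, so H_2 = Z.

Hence the Betti numbers are b_0 = 1, b_1 = 0, b_2 = 1.

b_0 = 1, b_1 = 0, b_2 = 1.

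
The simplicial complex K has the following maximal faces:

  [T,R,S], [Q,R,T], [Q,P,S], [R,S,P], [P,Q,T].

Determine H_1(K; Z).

Take the total order P < Q < R < S < T on the vertex set. Then K (dimension 2) consists of the simplices:

  0-simplices (5): P, Q, R, S, T
  1-simplices (10): PQ, PR, PS, PT, QR, QS, QT, RS, RT, ST
  2-simplices (5): PQS, PQT, PRS, QRT, RST

Hence C_0 ≅ Z^5, C_1 ≅ Z^10, C_2 ≅ Z^5.

∂_1: C_1 → C_0 is given by ∂[p,q] = [q] − [p]. For instance
  ∂PT = T − P.
The resulting 5×10 matrix has rank 4, and its Smith normal form has invariant factors (1,1,1,1).

The boundary map ∂_2: C_2 → C_1 acts by ∂[p,q,r] = [q,r] − [p,r] + [p,q]. For instance
  ∂QRT = RT − QT + QR,
  ∂PQS = QS − PS + PQ.
This gives a 10×5 integer matrix of rank 5; reducing to Smith normal form yields diagonal entries (1,1,1,1,1).

Now H_k = ker ∂_k / im ∂_{k+1}, so:

  H_1: rank ker ∂_1 − rank ∂_2 = (10 − 4) − 5 = 1, and the invariant factors of ∂_2 are all 1, so H_1 = Z.

(K is a triangulation of the Möbius band.)

H_1 ≅ Z.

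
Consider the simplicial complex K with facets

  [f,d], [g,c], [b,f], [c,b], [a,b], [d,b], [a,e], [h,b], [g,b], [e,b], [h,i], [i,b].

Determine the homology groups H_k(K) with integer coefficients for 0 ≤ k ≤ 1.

Fix the vertex order a < b < c < d < e < f < g < h < i and write every simplex with vertices in increasing order. Then dim K = 1 and the simplices of K are:

  0-simplices (9): a, b, c, d, e, f, g, h, i
  1-simplices (12): ab, ae, bc, bd, be, bf, bg, bh, bi, cg, df, hi

so the chain groups are C_0 ≅ Z^9, C_1 ≅ Z^12.

The boundary map ∂_1: C_1 → C_0 sends each edge [p,q] (with p < q) to q − p. For instance
  ∂cg = g − c.
This gives a 9×12 integer matrix of rank 8; reducing to Smith normal form yields diagonal entries (1,1,1,1,1,1,1,1).

Computing H_k = (kernel of ∂_k) / (image of ∂_{k+1}):

  H_0: rank C_0 − rank ∂_1 = 9 − 8 = 1, and the invariant factors of ∂_1 are all 1, so H_0 = Z.
  H_1: rank ker ∂_1 − rank ∂_2 = (12 − 8) − 0 = 4, and there is no ∂_2, so H_1 = Z^4.

H_0 = Z,  H_1 = Z^4.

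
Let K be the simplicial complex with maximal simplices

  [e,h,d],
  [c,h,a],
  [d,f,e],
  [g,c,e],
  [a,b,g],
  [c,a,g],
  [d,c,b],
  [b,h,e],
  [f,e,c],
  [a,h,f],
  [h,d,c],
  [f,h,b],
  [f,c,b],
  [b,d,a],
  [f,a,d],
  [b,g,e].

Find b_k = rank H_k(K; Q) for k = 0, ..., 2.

b_0 = 1, b_1 = 2, b_2 = 1.

K has 8 vertices, 24 edges, 16 triangles.
rank ∂_0 = 0, rank ∂_1 = 7 ⇒ b_0 = 8 − 0 − 7 = 1; all invariant factors of ∂_1 are 1 so no torsion. So H_0 ≅ Z.
rank ∂_1 = 7, rank ∂_2 = 15 ⇒ b_1 = 24 − 7 − 15 = 2; all invariant factors of ∂_2 are 1 so no torsion. So H_1 ≅ Z^2.
rank ∂_2 = 15, rank ∂_3 = 0 ⇒ b_2 = 16 − 15 − 0 = 1. So H_2 ≅ Z.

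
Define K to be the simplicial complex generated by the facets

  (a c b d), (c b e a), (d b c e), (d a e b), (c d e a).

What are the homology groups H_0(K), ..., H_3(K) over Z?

We work with the vertex ordering a < b < c < d < e. The simplices of K, each written with vertices in increasing order, are:

  0-simplices (5): a, b, c, d, e
  1-simplices (10): ab, ac, ad, ae, bc, bd, be, cd, ce, de
  2-simplices (10): abc, abd, abe, acd, ace, ade, bcd, bce, bde, cde
  3-simplices (5): abcd, abce, abde, acde, bcde

giving chain groups C_0 ≅ Z^5, C_1 ≅ Z^10, C_2 ≅ Z^10, C_3 ≅ Z^5.

∂_1: C_1 → C_0 sends each edge [p,q] (with p < q) to q − p.
This gives a 5×10 integer matrix of rank 4; reducing to Smith normal form yields diagonal entries (1,1,1,1).

∂_2: C_2 → C_1 sends each 2-simplex [p,q,r] to [q,r] − [p,r] + [p,q]. For instance
  ∂bce = ce − be + bc,
  ∂bde = de − be + bd.
The resulting 10×10 matrix has rank 6, and its Smith normal form has invariant factors (1,1,1,1,1,1).

The boundary map ∂_3: C_3 → C_2 sends each 3-simplex σ to the alternating sum Σ_i (−1)^i (σ with its i-th vertex removed). For instance
  ∂abde = bde − ade + abe − abd,
  ∂abcd = bcd − acd + abd − abc.
The resulting 10×5 matrix has rank 4, and its Smith normal form has invariant factors (1,1,1,1).

Computing H_k = (kernel of ∂_k) / (image of ∂_{k+1}):

  H_0: rank C_0 − rank ∂_1 = 5 − 4 = 1, and the invariant factors of ∂_1 are all 1, so H_0 ≅ Z.
  H_1: rank ker ∂_1 − rank ∂_2 = (10 − 4) − 6 = 0, and the invariant factors of ∂_2 are all 1, so H_1 ≅ 0.
  H_2: rank ker ∂_2 − rank ∂_3 = (10 − 6) − 4 = 0, and the invariant factors of ∂_3 are all 1, so H_2 ≅ 0.
  H_3: rank ker ∂_3 − rank ∂_4 = (5 − 4) − 0 = 1, and there is no ∂_4, so H_3 ≅ Z.

As a check, the Euler characteristic is 5 − 10 + 10 − 5 = 0, which agrees with 1 − 0 + 0 − 1 = 0.

H_0 = Z,  H_1 = 0,  H_2 = 0,  H_3 = Z.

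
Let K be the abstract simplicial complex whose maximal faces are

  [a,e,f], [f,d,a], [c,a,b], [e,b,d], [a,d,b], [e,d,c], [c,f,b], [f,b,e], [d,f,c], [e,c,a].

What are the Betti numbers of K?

We work with the vertex ordering a < b < c < d < e < f. The simplices of K, each written with vertices in increasing order, are:

  0-simplices (6): a, b, c, d, e, f
  1-simplices (15): ab, ac, ad, ae, af, bc, bd, be, bf, cd, ce, cf, de, df, ef
  2-simplices (10): abc, abd, ace, adf, aef, bcf, bde, bef, cde, cdf

so the chain groups are C_0 ≅ Z^6, C_1 ≅ Z^15, C_2 ≅ Z^10.

∂_1: C_1 → C_0 sends each edge [p,q] (with p < q) to q − p.
This gives a 6×15 integer matrix of rank 5; reducing to Smith normal form yields diagonal entries (1,1,1,1,1).

∂_2: C_2 → C_1 maps a triangle to the signed sum of its edges. For instance
  ∂cde = de − ce + cd,
  ∂cdf = df − cf + cd.
As a 15×10 matrix over Z this has rank 10, with invariant factors (1,1,1,1,1,1,1,1,1,2).

Now H_k = ker ∂_k / im ∂_{k+1}, so:

  H_0: rank C_0 − rank ∂_1 = 6 − 5 = 1, and the invariant factors of ∂_1 are all 1, so H_0 = Z.
  H_1: rank ker ∂_1 − rank ∂_2 = (15 − 5) − 10 = 0, and ∂_2 has invariant factor 2 > 1, so H_1 = Z/2.
  H_2: rank ker ∂_2 − rank ∂_3 = (10 − 10) − 0 = 0, and there is no ∂_3, so H_2 = 0.

As a check, the Euler characteristic is 6 − 15 + 10 = 1, which agrees with 1 − 0 + 0 = 1.

Hence the Betti numbers are b_0 = 1, b_1 = 0, b_2 = 0.

b_0 = 1, b_1 = 0, b_2 = 0.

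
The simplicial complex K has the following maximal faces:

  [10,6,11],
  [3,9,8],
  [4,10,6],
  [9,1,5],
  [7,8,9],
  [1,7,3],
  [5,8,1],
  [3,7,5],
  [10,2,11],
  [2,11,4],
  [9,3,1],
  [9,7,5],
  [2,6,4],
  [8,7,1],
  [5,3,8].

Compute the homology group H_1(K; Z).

We work with the vertex ordering 1 < 2 < 3 < 4 < 5 < 6 < 7 < 8 < 9 < 10 < 11. The simplices of K, each written with vertices in increasing order, are:

  0-simplices (11): [1], [2], [3], [4], [5], [6], [7], [8], [9], [10], [11]
  1-simplices (25): (25 of them)
  2-simplices (15): [1,3,7], [1,3,9], [1,5,8], [1,5,9], [1,7,8], [2,4,6], [2,4,11], [2,10,11], [3,5,7], [3,5,8], [3,8,9], [4,6,10], [5,7,9], [6,10,11], [7,8,9]

giving chain groups C_0 ≅ Z^11, C_1 ≅ Z^25, C_2 ≅ Z^15.

Boundary ∂_1: C_1 → C_0 maps an edge to its endpoints' difference, ∂[p,q] = q − p. For instance
  ∂[6,11] = [11] − [6].
The resulting 11×25 matrix has rank 9, and its Smith normal form has invariant factors (1,1,1,1,1,1,1,1,1).

The boundary map ∂_2: C_2 → C_1 maps a triangle to the signed sum of its edges. For instance
  ∂[1,7,8] = [7,8] − [1,8] + [1,7],
  ∂[4,6,10] = [6,10] − [4,10] + [4,6].
The resulting 25×15 matrix has rank 15, and its Smith normal form has invariant factors (1,1,1,1,1,1,1,1,1,1,1,1,1,1,2).

From H_k ≅ ker(∂_k) / im(∂_{k+1}) we obtain:

  H_1: rank ker ∂_1 − rank ∂_2 = (25 − 9) − 15 = 1, and ∂_2 has invariant factor 2 > 1, so H_1 = Z ⊕ Z/2.

H_1 = Z ⊕ Z/2.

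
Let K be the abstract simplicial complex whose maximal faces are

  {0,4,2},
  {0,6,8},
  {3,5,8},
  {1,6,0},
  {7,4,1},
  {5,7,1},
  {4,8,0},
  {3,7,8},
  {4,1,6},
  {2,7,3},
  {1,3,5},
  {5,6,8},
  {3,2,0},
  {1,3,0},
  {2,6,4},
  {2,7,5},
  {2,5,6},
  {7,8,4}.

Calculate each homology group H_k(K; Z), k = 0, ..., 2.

Order the vertices as 0 < 1 < 2 < 3 < 4 < 5 < 6 < 7 < 8. Listing each simplex with vertices in this order, K has dimension 2 with simplices:

  0-simplices (9): [0], [1], [2], [3], [4], [5], [6], [7], [8]
  1-simplices (27): (27 of them)
  2-simplices (18): [0,1,3], [0,1,6], [0,2,3], [0,2,4], [0,4,8], [0,6,8], [1,3,5], [1,4,6], [1,4,7], [1,5,7], [2,3,7], [2,4,6], [2,5,6], [2,5,7], [3,5,8], [3,7,8], [4,7,8], [5,6,8]

giving chain groups C_0 ≅ Z^9, C_1 ≅ Z^27, C_2 ≅ Z^18.

∂_1: C_1 → C_0 sends each edge [p,q] (with p < q) to q − p. For instance
  ∂[2,6] = [6] − [2].
The resulting 9×27 matrix has rank 8, and its Smith normal form has invariant factors (1,1,1,1,1,1,1,1).

The boundary map ∂_2: C_2 → C_1 acts by ∂[p,q,r] = [q,r] − [p,r] + [p,q]. For instance
  ∂[1,4,7] = [4,7] − [1,7] + [1,4],
  ∂[4,7,8] = [7,8] − [4,8] + [4,7].
The resulting 27×18 matrix has rank 18, and its Smith normal form has invariant factors (1,1,1,1,1,1,1,1,1,1,1,1,1,1,1,1,1,2).

Reading off H_k = ker ∂_k / im ∂_{k+1}:

  H_0: rank C_0 − rank ∂_1 = 9 − 8 = 1, and the invariant factors of ∂_1 are all 1, so H_0 = Z.
  H_1: rank ker ∂_1 − rank ∂_2 = (27 − 8) − 18 = 1, and ∂_2 has invariant factor 2 > 1, so H_1 = Z ⊕ Z/2Z.
  H_2: rank ker ∂_2 − rank ∂_3 = (18 − 18) − 0 = 0, and there is no ∂_3, so H_2 = 0.

As a check, the Euler characteristic is 9 − 27 + 18 = 0, which agrees with 1 − 1 + 0 = 0.
(K is a triangulation of the Klein bottle.)

H_0 = Z,  H_1 = Z ⊕ Z/2Z,  H_2 = 0.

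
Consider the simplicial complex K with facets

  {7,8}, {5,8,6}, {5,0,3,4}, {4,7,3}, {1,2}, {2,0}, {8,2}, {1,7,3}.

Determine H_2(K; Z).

H_2 ≅ 0.

We work with the vertex ordering 0 < 1 < 2 < 3 < 4 < 5 < 6 < 7 < 8. The simplices of K, each written with vertices in increasing order, are:

  0-simplices (9): [0], [1], [2], [3], [4], [5], [6], [7], [8]
  1-simplices (17): [0,2], [0,3], [0,4], [0,5], [1,2], [1,3], [1,7], [2,8], [3,4], [3,5], [3,7], [4,5], [4,7], [5,6], [5,8], [6,8], [7,8]
  2-simplices (7): [0,3,4], [0,3,5], [0,4,5], [1,3,7], [3,4,5], [3,4,7], [5,6,8]
  3-simplices (1): [0,3,4,5]

Hence C_0 ≅ Z^9, C_1 ≅ Z^17, C_2 ≅ Z^7, C_3 ≅ Z^1.

Boundary ∂_1: C_1 → C_0 is given by ∂[p,q] = [q] − [p].
The 9×17 boundary matrix has rank 8 and Smith normal form diag(1,1,1,1,1,1,1,1).

The boundary map ∂_2: C_2 → C_1 maps a triangle to the signed sum of its edges. For instance
  ∂[0,3,5] = [3,5] − [0,5] + [0,3],
  ∂[0,4,5] = [4,5] − [0,5] + [0,4].
The 17×7 boundary matrix has rank 6 and Smith normal form diag(1,1,1,1,1,1).

∂_3: C_3 → C_2 sends each 3-simplex σ to the alternating sum Σ_i (−1)^i (σ with its i-th vertex removed). For instance
  ∂[0,3,4,5] = [3,4,5] − [0,4,5] + [0,3,5] − [0,3,4].
The resulting 7×1 matrix has rank 1, and its Smith normal form has invariant factors (1).

Reading off H_k = ker ∂_k / im ∂_{k+1}:

  H_2: rank ker ∂_2 − rank ∂_3 = (7 − 6) − 1 = 0, and the invariant factors of ∂_3 are all 1, so H_2 ≅ 0.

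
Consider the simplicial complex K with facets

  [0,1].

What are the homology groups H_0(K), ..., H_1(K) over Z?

H_0 = Z,  H_1 = 0.

We work with the vertex ordering 0 < 1. The simplices of K, each written with vertices in increasing order, are:

  0-simplices (2): [0], [1]
  1-simplices (1): [0,1]

so the chain groups are C_0 ≅ Z^2, C_1 ≅ Z^1.

The boundary map ∂_1: C_1 → C_0 sends each edge [p,q] (with p < q) to q − p.
This gives a 2×1 integer matrix of rank 1; reducing to Smith normal form yields diagonal entries (1).

From H_k ≅ ker(∂_k) / im(∂_{k+1}) we obtain:

  H_0: rank C_0 − rank ∂_1 = 2 − 1 = 1, and the invariant factors of ∂_1 are all 1, so H_0 ≅ Z.
  H_1: rank ker ∂_1 − rank ∂_2 = (1 − 1) − 0 = 0, and there is no ∂_2, so H_1 ≅ 0.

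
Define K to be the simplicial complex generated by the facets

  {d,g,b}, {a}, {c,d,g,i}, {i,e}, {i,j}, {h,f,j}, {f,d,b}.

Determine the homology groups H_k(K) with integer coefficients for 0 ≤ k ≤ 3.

H_0 = Z^2,  H_1 = Z,  H_2 = 0,  H_3 = 0.

Fix the vertex order a < b < c < d < e < f < g < h < i < j and write every simplex with vertices in increasing order. Then dim K = 3 and the simplices of K are:

  0-simplices (10): a, b, c, d, e, f, g, h, i, j
  1-simplices (15): bd, bf, bg, cd, cg, ci, df, dg, di, ei, fh, fj, gi, hj, ij
  2-simplices (7): bdf, bdg, cdg, cdi, cgi, dgi, fhj
  3-simplices (1): cdgi

giving chain groups C_0 ≅ Z^10, C_1 ≅ Z^15, C_2 ≅ Z^7, C_3 ≅ Z^1.

∂_1: C_1 → C_0 maps an edge to its endpoints' difference, ∂[p,q] = q − p. For instance
  ∂cg = g − c.
The 10×15 boundary matrix has rank 8 and Smith normal form diag(1,1,1,1,1,1,1,1).

Boundary ∂_2: C_2 → C_1 sends each 2-simplex [p,q,r] to [q,r] − [p,r] + [p,q]. For instance
  ∂fhj = hj − fj + fh,
  ∂bdf = df − bf + bd.
The 15×7 boundary matrix has rank 6 and Smith normal form diag(1,1,1,1,1,1).

Boundary ∂_3: C_3 → C_2 sends each 3-simplex σ to the alternating sum Σ_i (−1)^i (σ with its i-th vertex removed). For instance
  ∂cdgi = dgi − cgi + cdi − cdg.
The 7×1 boundary matrix has rank 1 and Smith normal form diag(1).

From H_k ≅ ker(∂_k) / im(∂_{k+1}) we obtain:

  H_0: rank C_0 − rank ∂_1 = 10 − 8 = 2, and the invariant factors of ∂_1 are all 1, so H_0 = Z^2.
  H_1: rank ker ∂_1 − rank ∂_2 = (15 − 8) − 6 = 1, and the invariant factors of ∂_2 are all 1, so H_1 = Z.
  H_2: rank ker ∂_2 − rank ∂_3 = (7 − 6) − 1 = 0, and the invariant factors of ∂_3 are all 1, so H_2 = 0.
  H_3: rank ker ∂_3 − rank ∂_4 = (1 − 1) − 0 = 0, and there is no ∂_4, so H_3 = 0.

As a check, the Euler characteristic is 10 − 15 + 7 − 1 = 1, which agrees with 2 − 1 + 0 − 0 = 1.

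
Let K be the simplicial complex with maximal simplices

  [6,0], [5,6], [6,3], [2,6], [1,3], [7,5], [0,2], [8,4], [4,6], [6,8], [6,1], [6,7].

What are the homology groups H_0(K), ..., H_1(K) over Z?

Order the vertices as 0 < 1 < 2 < 3 < 4 < 5 < 6 < 7 < 8. Listing each simplex with vertices in this order, K has dimension 1 with simplices:

  0-simplices (9): [0], [1], [2], [3], [4], [5], [6], [7], [8]
  1-simplices (12): [0,2], [0,6], [1,3], [1,6], [2,6], [3,6], [4,6], [4,8], [5,6], [5,7], [6,7], [6,8]

Hence C_0 ≅ Z^9, C_1 ≅ Z^12.

Boundary ∂_1: C_1 → C_0 sends each edge [p,q] (with p < q) to q − p. For instance
  ∂[4,8] = [8] − [4].
The resulting 9×12 matrix has rank 8, and its Smith normal form has invariant factors (1,1,1,1,1,1,1,1).

Now H_k = ker ∂_k / im ∂_{k+1}, so:

  H_0: rank C_0 − rank ∂_1 = 9 − 8 = 1, and the invariant factors of ∂_1 are all 1, so H_0 ≅ Z.
  H_1: rank ker ∂_1 − rank ∂_2 = (12 − 8) − 0 = 4, and there is no ∂_2, so H_1 ≅ Z^4.

(K is a triangulation of a wedge of 4 circles.)

H_0 ≅ Z,  H_1 ≅ Z^4.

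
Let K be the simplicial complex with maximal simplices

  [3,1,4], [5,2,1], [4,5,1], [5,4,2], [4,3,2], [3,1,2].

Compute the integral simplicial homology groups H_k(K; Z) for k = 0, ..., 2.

H_0 ≅ Z,  H_1 = 0,  H_2 ≅ Z.

Order the vertices as 1 < 2 < 3 < 4 < 5. Listing each simplex with vertices in this order, K has dimension 2 with simplices:

  0-simplices (5): [1], [2], [3], [4], [5]
  1-simplices (9): [1,2], [1,3], [1,4], [1,5], [2,3], [2,4], [2,5], [3,4], [4,5]
  2-simplices (6): [1,2,3], [1,2,5], [1,3,4], [1,4,5], [2,3,4], [2,4,5]

giving chain groups C_0 ≅ Z^5, C_1 ≅ Z^9, C_2 ≅ Z^6.

Boundary ∂_1: C_1 → C_0 maps an edge to its endpoints' difference, ∂[p,q] = q − p.
As a 5×9 matrix over Z this has rank 4, with invariant factors (1,1,1,1).

∂_2: C_2 → C_1 maps a triangle to the signed sum of its edges. For instance
  ∂[2,4,5] = [4,5] − [2,5] + [2,4],
  ∂[1,2,5] = [2,5] − [1,5] + [1,2].
This gives a 9×6 integer matrix of rank 5; reducing to Smith normal form yields diagonal entries (1,1,1,1,1).

Computing H_k = (kernel of ∂_k) / (image of ∂_{k+1}):

  H_0: rank C_0 − rank ∂_1 = 5 − 4 = 1, and the invariant factors of ∂_1 are all 1, so H_0 = Z.
  H_1: rank ker ∂_1 − rank ∂_2 = (9 − 4) − 5 = 0, and the invariant factors of ∂_2 are all 1, so H_1 = 0.
  H_2: rank ker ∂_2 − rank ∂_3 = (6 − 5) − 0 = 1, and there is no ∂_3, so H_2 = Z.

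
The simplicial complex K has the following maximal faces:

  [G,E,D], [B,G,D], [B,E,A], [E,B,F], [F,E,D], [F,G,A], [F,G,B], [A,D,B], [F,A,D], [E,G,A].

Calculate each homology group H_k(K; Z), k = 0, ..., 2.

H_0 ≅ Z,  H_1 ≅ Z/2Z,  H_2 = 0.

Order the vertices as A < B < D < E < F < G. Listing each simplex with vertices in this order, K has dimension 2 with simplices:

  0-simplices (6): A, B, D, E, F, G
  1-simplices (15): AB, AD, AE, AF, AG, BD, BE, BF, BG, DE, DF, DG, EF, EG, FG
  2-simplices (10): ABD, ABE, ADF, AEG, AFG, BDG, BEF, BFG, DEF, DEG

giving chain groups C_0 ≅ Z^6, C_1 ≅ Z^15, C_2 ≅ Z^10.

Boundary ∂_1: C_1 → C_0 maps an edge to its endpoints' difference, ∂[p,q] = q − p.
The 6×15 boundary matrix has rank 5 and Smith normal form diag(1,1,1,1,1).

∂_2: C_2 → C_1 sends each 2-simplex [p,q,r] to [q,r] − [p,r] + [p,q]. For instance
  ∂ADF = DF − AF + AD,
  ∂ABD = BD − AD + AB.
The 15×10 boundary matrix has rank 10 and Smith normal form diag(1,1,1,1,1,1,1,1,1,2).

Reading off H_k = ker ∂_k / im ∂_{k+1}:

  H_0: rank C_0 − rank ∂_1 = 6 − 5 = 1, and the invariant factors of ∂_1 are all 1, so H_0 ≅ Z.
  H_1: rank ker ∂_1 − rank ∂_2 = (15 − 5) − 10 = 0, and ∂_2 has invariant factor 2 > 1, so H_1 ≅ Z/2Z.
  H_2: rank ker ∂_2 − rank ∂_3 = (10 − 10) − 0 = 0, and there is no ∂_3, so H_2 ≅ 0.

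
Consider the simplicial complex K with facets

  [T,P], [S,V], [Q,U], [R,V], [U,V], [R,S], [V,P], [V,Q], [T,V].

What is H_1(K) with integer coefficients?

We work with the vertex ordering P < Q < R < S < T < U < V. The simplices of K, each written with vertices in increasing order, are:

  0-simplices (7): P, Q, R, S, T, U, V
  1-simplices (9): PT, PV, QU, QV, RS, RV, SV, TV, UV

Hence C_0 ≅ Z^7, C_1 ≅ Z^9.

Boundary ∂_1: C_1 → C_0 is given by ∂[p,q] = [q] − [p].
As a 7×9 matrix over Z this has rank 6, with invariant factors (1,1,1,1,1,1).

Now H_k = ker ∂_k / im ∂_{k+1}, so:

  H_1: rank ker ∂_1 − rank ∂_2 = (9 − 6) − 0 = 3, and there is no ∂_2, so H_1 = Z^3.

H_1 ≅ Z^3.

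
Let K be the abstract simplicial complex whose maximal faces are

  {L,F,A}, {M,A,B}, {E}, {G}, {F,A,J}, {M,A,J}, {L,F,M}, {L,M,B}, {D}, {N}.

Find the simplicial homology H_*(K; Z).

We work with the vertex ordering A < B < D < E < F < G < J < L < M < N. The simplices of K, each written with vertices in increasing order, are:

  0-simplices (10): A, B, D, E, F, G, J, L, M, N
  1-simplices (12): AB, AF, AJ, AL, AM, BL, BM, FJ, FL, FM, JM, LM
  2-simplices (6): ABM, AFJ, AFL, AJM, BLM, FLM

so the chain groups are C_0 ≅ Z^10, C_1 ≅ Z^12, C_2 ≅ Z^6.

∂_1: C_1 → C_0 sends each edge [p,q] (with p < q) to q − p. For instance
  ∂FM = M − F.
This gives a 10×12 integer matrix of rank 5; reducing to Smith normal form yields diagonal entries (1,1,1,1,1).

∂_2: C_2 → C_1 sends each 2-simplex [p,q,r] to [q,r] − [p,r] + [p,q]. For instance
  ∂AFL = FL − AL + AF,
  ∂FLM = LM − FM + FL.
As a 12×6 matrix over Z this has rank 6, with invariant factors (1,1,1,1,1,1).

From H_k ≅ ker(∂_k) / im(∂_{k+1}) we obtain:

  H_0: rank C_0 − rank ∂_1 = 10 − 5 = 5, and the invariant factors of ∂_1 are all 1, so H_0 = Z^5.
  H_1: rank ker ∂_1 − rank ∂_2 = (12 − 5) − 6 = 1, and the invariant factors of ∂_2 are all 1, so H_1 = Z.
  H_2: rank ker ∂_2 − rank ∂_3 = (6 − 6) − 0 = 0, and there is no ∂_3, so H_2 = 0.

As a check, the Euler characteristic is 10 − 12 + 6 = 4, which agrees with 5 − 1 + 0 = 4.

H_0 = Z^5,  H_1 = Z,  H_2 = 0.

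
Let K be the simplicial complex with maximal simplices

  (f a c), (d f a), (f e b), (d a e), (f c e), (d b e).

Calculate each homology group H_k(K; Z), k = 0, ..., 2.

H_0 = Z,  H_1 = Z,  H_2 = 0.

We work with the vertex ordering a < b < c < d < e < f. The simplices of K, each written with vertices in increasing order, are:

  0-simplices (6): a, b, c, d, e, f
  1-simplices (12): ac, ad, ae, af, bd, be, bf, ce, cf, de, df, ef
  2-simplices (6): acf, ade, adf, bde, bef, cef

giving chain groups C_0 ≅ Z^6, C_1 ≅ Z^12, C_2 ≅ Z^6.

∂_1: C_1 → C_0 is given by ∂[p,q] = [q] − [p].
This gives a 6×12 integer matrix of rank 5; reducing to Smith normal form yields diagonal entries (1,1,1,1,1).

The boundary map ∂_2: C_2 → C_1 acts by ∂[p,q,r] = [q,r] − [p,r] + [p,q]. For instance
  ∂bde = de − be + bd,
  ∂acf = cf − af + ac.
The 12×6 boundary matrix has rank 6 and Smith normal form diag(1,1,1,1,1,1).

Reading off H_k = ker ∂_k / im ∂_{k+1}:

  H_0: rank C_0 − rank ∂_1 = 6 − 5 = 1, and the invariant factors of ∂_1 are all 1, so H_0 = Z.
  H_1: rank ker ∂_1 − rank ∂_2 = (12 − 5) − 6 = 1, and the invariant factors of ∂_2 are all 1, so H_1 = Z.
  H_2: rank ker ∂_2 − rank ∂_3 = (6 − 6) − 0 = 0, and there is no ∂_3, so H_2 = 0.

As a check, the Euler characteristic is 6 − 12 + 6 = 0, which agrees with 1 − 1 + 0 = 0.
(K is a triangulation of the cylinder S^1 x I.)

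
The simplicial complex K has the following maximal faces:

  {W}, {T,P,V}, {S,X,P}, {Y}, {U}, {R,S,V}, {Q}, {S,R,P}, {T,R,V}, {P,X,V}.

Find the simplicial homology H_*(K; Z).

Fix the vertex order P < Q < R < S < T < U < V < W < X < Y and write every simplex with vertices in increasing order. Then dim K = 2 and the simplices of K are:

  0-simplices (10): P, Q, R, S, T, U, V, W, X, Y
  1-simplices (12): PR, PS, PT, PV, PX, RS, RT, RV, SV, SX, TV, VX
  2-simplices (6): PRS, PSX, PTV, PVX, RSV, RTV

giving chain groups C_0 ≅ Z^10, C_1 ≅ Z^12, C_2 ≅ Z^6.

∂_1: C_1 → C_0 maps an edge to its endpoints' difference, ∂[p,q] = q − p.
The 10×12 boundary matrix has rank 5 and Smith normal form diag(1,1,1,1,1).

∂_2: C_2 → C_1 acts by ∂[p,q,r] = [q,r] − [p,r] + [p,q]. For instance
  ∂PRS = RS − PS + PR,
  ∂RSV = SV − RV + RS.
This gives a 12×6 integer matrix of rank 6; reducing to Smith normal form yields diagonal entries (1,1,1,1,1,1).

Now H_k = ker ∂_k / im ∂_{k+1}, so:

  H_0: rank C_0 − rank ∂_1 = 10 − 5 = 5, and the invariant factors of ∂_1 are all 1, so H_0 = Z^5.
  H_1: rank ker ∂_1 − rank ∂_2 = (12 − 5) − 6 = 1, and the invariant factors of ∂_2 are all 1, so H_1 = Z.
  H_2: rank ker ∂_2 − rank ∂_3 = (6 − 6) − 0 = 0, and there is no ∂_3, so H_2 = 0.

H_0 ≅ Z^5,  H_1 ≅ Z,  H_2 = 0.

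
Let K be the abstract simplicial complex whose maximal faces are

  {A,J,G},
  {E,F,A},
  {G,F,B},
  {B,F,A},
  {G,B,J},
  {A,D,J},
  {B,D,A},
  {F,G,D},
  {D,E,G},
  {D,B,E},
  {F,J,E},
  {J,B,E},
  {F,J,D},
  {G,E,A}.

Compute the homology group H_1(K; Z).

H_1 ≅ Z^2.

Order the vertices as A < B < D < E < F < G < J. Listing each simplex with vertices in this order, K has dimension 2 with simplices:

  0-simplices (7): A, B, D, E, F, G, J
  1-simplices (21): AB, AD, AE, AF, AG, AJ, BD, BE, BF, BG, BJ, DE, DF, DG, DJ, EF, EG, EJ, FG, FJ, GJ
  2-simplices (14): ABD, ABF, ADJ, AEF, AEG, AGJ, BDE, BEJ, BFG, BGJ, DEG, DFG, DFJ, EFJ

giving chain groups C_0 ≅ Z^7, C_1 ≅ Z^21, C_2 ≅ Z^14.

∂_1: C_1 → C_0 is given by ∂[p,q] = [q] − [p]. For instance
  ∂EF = F − E.
The 7×21 boundary matrix has rank 6 and Smith normal form diag(1,1,1,1,1,1).

The boundary map ∂_2: C_2 → C_1 sends each 2-simplex [p,q,r] to [q,r] − [p,r] + [p,q]. For instance
  ∂ADJ = DJ − AJ + AD,
  ∂AEG = EG − AG + AE.
This gives a 21×14 integer matrix of rank 13; reducing to Smith normal form yields diagonal entries (1,1,1,1,1,1,1,1,1,1,1,1,1).

From H_k ≅ ker(∂_k) / im(∂_{k+1}) we obtain:

  H_1: rank ker ∂_1 − rank ∂_2 = (21 − 6) − 13 = 2, and the invariant factors of ∂_2 are all 1, so H_1 ≅ Z^2.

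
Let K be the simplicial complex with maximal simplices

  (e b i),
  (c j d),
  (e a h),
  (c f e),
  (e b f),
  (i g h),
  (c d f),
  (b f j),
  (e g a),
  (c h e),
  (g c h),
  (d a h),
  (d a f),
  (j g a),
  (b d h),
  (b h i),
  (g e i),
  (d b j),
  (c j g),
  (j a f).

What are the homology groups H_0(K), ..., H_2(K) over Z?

H_0 ≅ Z,  H_1 ≅ Z × Z/2,  H_2 = 0.

Fix the vertex order a < b < c < d < e < f < g < h < i < j and write every simplex with vertices in increasing order. Then dim K = 2 and the simplices of K are:

  0-simplices (10): a, b, c, d, e, f, g, h, i, j
  1-simplices (30): ad, ae, af, ag, ah, aj, bd, be, bf, bh, bi, bj, cd, ce, cf, cg, ch, cj, df, dh, dj, ef, eg, eh, ei, fj, gh, gi, gj, hi
  2-simplices (20): adf, adh, aeg, aeh, afj, agj, bdh, bdj, bef, bei, bfj, bhi, cdf, cdj, cef, ceh, cgh, cgj, egi, ghi

giving chain groups C_0 ≅ Z^10, C_1 ≅ Z^30, C_2 ≅ Z^20.

The boundary map ∂_1: C_1 → C_0 sends each edge [p,q] (with p < q) to q − p. For instance
  ∂hi = i − h.
The 10×30 boundary matrix has rank 9 and Smith normal form diag(1,1,1,1,1,1,1,1,1).

Boundary ∂_2: C_2 → C_1 acts by ∂[p,q,r] = [q,r] − [p,r] + [p,q]. For instance
  ∂cef = ef − cf + ce,
  ∂cgh = gh − ch + cg.
The 30×20 boundary matrix has rank 20 and Smith normal form diag(1,1,1,1,1,1,1,1,1,1,1,1,1,1,1,1,1,1,1,2).

Now H_k = ker ∂_k / im ∂_{k+1}, so:

  H_0: rank C_0 − rank ∂_1 = 10 − 9 = 1, and the invariant factors of ∂_1 are all 1, so H_0 = Z.
  H_1: rank ker ∂_1 − rank ∂_2 = (30 − 9) − 20 = 1, and ∂_2 has invariant factor 2 > 1, so H_1 = Z × Z/2.
  H_2: rank ker ∂_2 − rank ∂_3 = (20 − 20) − 0 = 0, and there is no ∂_3, so H_2 = 0.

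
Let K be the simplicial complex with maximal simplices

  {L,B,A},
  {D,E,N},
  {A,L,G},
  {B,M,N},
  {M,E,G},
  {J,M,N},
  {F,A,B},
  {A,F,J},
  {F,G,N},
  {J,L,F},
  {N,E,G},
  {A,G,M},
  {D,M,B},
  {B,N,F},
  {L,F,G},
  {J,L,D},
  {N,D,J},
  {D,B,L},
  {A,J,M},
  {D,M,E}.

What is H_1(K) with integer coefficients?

We work with the vertex ordering A < B < D < E < F < G < J < L < M < N. The simplices of K, each written with vertices in increasing order, are:

  0-simplices (10): A, B, D, E, F, G, J, L, M, N
  1-simplices (30): AB, AF, AG, AJ, AL, AM, BD, BF, BL, BM, BN, DE, DJ, DL, DM, DN, EG, EM, EN, FG, FJ, FL, FN, GL, GM, GN, JL, JM, JN, MN
  2-simplices (20): ABF, ABL, AFJ, AGL, AGM, AJM, BDL, BDM, BFN, BMN, DEM, DEN, DJL, DJN, EGM, EGN, FGL, FGN, FJL, JMN

giving chain groups C_0 ≅ Z^10, C_1 ≅ Z^30, C_2 ≅ Z^20.

The boundary map ∂_1: C_1 → C_0 maps an edge to its endpoints' difference, ∂[p,q] = q − p.
The 10×30 boundary matrix has rank 9 and Smith normal form diag(1,1,1,1,1,1,1,1,1).

The boundary map ∂_2: C_2 → C_1 maps a triangle to the signed sum of its edges. For instance
  ∂JMN = MN − JN + JM,
  ∂AGL = GL − AL + AG.
This gives a 30×20 integer matrix of rank 20; reducing to Smith normal form yields diagonal entries (1,1,1,1,1,1,1,1,1,1,1,1,1,1,1,1,1,1,1,2).

Computing H_k = (kernel of ∂_k) / (image of ∂_{k+1}):

  H_1: rank ker ∂_1 − rank ∂_2 = (30 − 9) − 20 = 1, and ∂_2 has invariant factor 2 > 1, so H_1 = Z ⊕ Z/2.

H_1 = Z ⊕ Z/2.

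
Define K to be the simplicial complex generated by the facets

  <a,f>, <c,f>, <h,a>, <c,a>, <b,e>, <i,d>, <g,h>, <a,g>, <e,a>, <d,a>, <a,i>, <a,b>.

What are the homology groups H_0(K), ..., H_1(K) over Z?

H_0 ≅ Z,  H_1 ≅ Z^4.

Fix the vertex order a < b < c < d < e < f < g < h < i and write every simplex with vertices in increasing order. Then dim K = 1 and the simplices of K are:

  0-simplices (9): a, b, c, d, e, f, g, h, i
  1-simplices (12): ab, ac, ad, ae, af, ag, ah, ai, be, cf, di, gh

so the chain groups are C_0 ≅ Z^9, C_1 ≅ Z^12.

Boundary ∂_1: C_1 → C_0 maps an edge to its endpoints' difference, ∂[p,q] = q − p.
The resulting 9×12 matrix has rank 8, and its Smith normal form has invariant factors (1,1,1,1,1,1,1,1).

Computing H_k = (kernel of ∂_k) / (image of ∂_{k+1}):

  H_0: rank C_0 − rank ∂_1 = 9 − 8 = 1, and the invariant factors of ∂_1 are all 1, so H_0 = Z.
  H_1: rank ker ∂_1 − rank ∂_2 = (12 − 8) − 0 = 4, and there is no ∂_2, so H_1 = Z^4.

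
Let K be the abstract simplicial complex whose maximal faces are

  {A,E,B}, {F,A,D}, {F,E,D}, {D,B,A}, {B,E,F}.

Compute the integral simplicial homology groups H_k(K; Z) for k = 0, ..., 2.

H_0 ≅ Z,  H_1 ≅ Z,  H_2 = 0.

Order the vertices as A < B < D < E < F. Listing each simplex with vertices in this order, K has dimension 2 with simplices:

  0-simplices (5): A, B, D, E, F
  1-simplices (10): AB, AD, AE, AF, BD, BE, BF, DE, DF, EF
  2-simplices (5): ABD, ABE, ADF, BEF, DEF

so the chain groups are C_0 ≅ Z^5, C_1 ≅ Z^10, C_2 ≅ Z^5.

The boundary map ∂_1: C_1 → C_0 sends each edge [p,q] (with p < q) to q − p. For instance
  ∂AE = E − A.
As a 5×10 matrix over Z this has rank 4, with invariant factors (1,1,1,1).

∂_2: C_2 → C_1 maps a triangle to the signed sum of its edges. For instance
  ∂ADF = DF − AF + AD,
  ∂DEF = EF − DF + DE.
The 10×5 boundary matrix has rank 5 and Smith normal form diag(1,1,1,1,1).

Reading off H_k = ker ∂_k / im ∂_{k+1}:

  H_0: rank C_0 − rank ∂_1 = 5 − 4 = 1, and the invariant factors of ∂_1 are all 1, so H_0 ≅ Z.
  H_1: rank ker ∂_1 − rank ∂_2 = (10 − 4) − 5 = 1, and the invariant factors of ∂_2 are all 1, so H_1 ≅ Z.
  H_2: rank ker ∂_2 − rank ∂_3 = (5 − 5) − 0 = 0, and there is no ∂_3, so H_2 ≅ 0.

As a check, the Euler characteristic is 5 − 10 + 5 = 0, which agrees with 1 − 1 + 0 = 0.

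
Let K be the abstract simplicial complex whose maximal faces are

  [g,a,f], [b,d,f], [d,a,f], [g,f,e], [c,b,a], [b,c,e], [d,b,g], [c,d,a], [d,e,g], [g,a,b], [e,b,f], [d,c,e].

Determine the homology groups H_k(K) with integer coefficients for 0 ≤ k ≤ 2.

H_0 = Z,  H_1 = Z/2Z,  H_2 = 0.

Order the vertices as a < b < c < d < e < f < g. Listing each simplex with vertices in this order, K has dimension 2 with simplices:

  0-simplices (7): a, b, c, d, e, f, g
  1-simplices (18): ab, ac, ad, af, ag, bc, bd, be, bf, bg, cd, ce, de, df, dg, ef, eg, fg
  2-simplices (12): abc, abg, acd, adf, afg, bce, bdf, bdg, bef, cde, deg, efg

Hence C_0 ≅ Z^7, C_1 ≅ Z^18, C_2 ≅ Z^12.

∂_1: C_1 → C_0 sends each edge [p,q] (with p < q) to q − p. For instance
  ∂af = f − a.
The resulting 7×18 matrix has rank 6, and its Smith normal form has invariant factors (1,1,1,1,1,1).

The boundary map ∂_2: C_2 → C_1 maps a triangle to the signed sum of its edges. For instance
  ∂bdg = dg − bg + bd,
  ∂acd = cd − ad + ac.
The resulting 18×12 matrix has rank 12, and its Smith normal form has invariant factors (1,1,1,1,1,1,1,1,1,1,1,2).

From H_k ≅ ker(∂_k) / im(∂_{k+1}) we obtain:

  H_0: rank C_0 − rank ∂_1 = 7 − 6 = 1, and the invariant factors of ∂_1 are all 1, so H_0 ≅ Z.
  H_1: rank ker ∂_1 − rank ∂_2 = (18 − 6) − 12 = 0, and ∂_2 has invariant factor 2 > 1, so H_1 ≅ Z/2Z.
  H_2: rank ker ∂_2 − rank ∂_3 = (12 − 12) − 0 = 0, and there is no ∂_3, so H_2 ≅ 0.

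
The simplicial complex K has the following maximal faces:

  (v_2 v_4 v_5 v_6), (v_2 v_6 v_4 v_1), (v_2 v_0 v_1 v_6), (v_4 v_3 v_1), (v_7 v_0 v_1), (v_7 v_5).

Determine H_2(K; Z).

H_2 ≅ 0.

Fix the vertex order v_0 < v_1 < v_2 < v_3 < v_4 < v_5 < v_6 < v_7 and write every simplex with vertices in increasing order. Then dim K = 3 and the simplices of K are:

  0-simplices (8): [v_0], [v_1], [v_2], [v_3], [v_4], [v_5], [v_6], [v_7]
  1-simplices (17): (17 of them)
  2-simplices (12): (12 of them)
  3-simplices (3): [v_0,v_1,v_2,v_6], [v_1,v_2,v_4,v_6], [v_2,v_4,v_5,v_6]

giving chain groups C_0 ≅ Z^8, C_1 ≅ Z^17, C_2 ≅ Z^12, C_3 ≅ Z^3.

Boundary ∂_1: C_1 → C_0 maps an edge to its endpoints' difference, ∂[p,q] = q − p. For instance
  ∂[v_2,v_4] = [v_4] − [v_2].
As a 8×17 matrix over Z this has rank 7, with invariant factors (1,1,1,1,1,1,1).

∂_2: C_2 → C_1 sends each 2-simplex [p,q,r] to [q,r] − [p,r] + [p,q]. For instance
  ∂[v_0,v_2,v_6] = [v_2,v_6] − [v_0,v_6] + [v_0,v_2],
  ∂[v_2,v_4,v_5] = [v_4,v_5] − [v_2,v_5] + [v_2,v_4].
As a 17×12 matrix over Z this has rank 9, with invariant factors (1,1,1,1,1,1,1,1,1).

∂_3: C_3 → C_2 sends each 3-simplex σ to the alternating sum Σ_i (−1)^i (σ with its i-th vertex removed). For instance
  ∂[v_1,v_2,v_4,v_6] = [v_2,v_4,v_6] − [v_1,v_4,v_6] + [v_1,v_2,v_6] − [v_1,v_2,v_4],
  ∂[v_0,v_1,v_2,v_6] = [v_1,v_2,v_6] − [v_0,v_2,v_6] + [v_0,v_1,v_6] − [v_0,v_1,v_2].
This gives a 12×3 integer matrix of rank 3; reducing to Smith normal form yields diagonal entries (1,1,1).

From H_k ≅ ker(∂_k) / im(∂_{k+1}) we obtain:

  H_2: rank ker ∂_2 − rank ∂_3 = (12 − 9) − 3 = 0, and the invariant factors of ∂_3 are all 1, so H_2 = 0.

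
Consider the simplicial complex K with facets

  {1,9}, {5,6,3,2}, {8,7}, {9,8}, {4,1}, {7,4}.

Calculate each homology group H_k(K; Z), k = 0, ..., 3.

Fix the vertex order 1 < 2 < 3 < 4 < 5 < 6 < 7 < 8 < 9 and write every simplex with vertices in increasing order. Then dim K = 3 and the simplices of K are:

  0-simplices (9): [1], [2], [3], [4], [5], [6], [7], [8], [9]
  1-simplices (11): [1,4], [1,9], [2,3], [2,5], [2,6], [3,5], [3,6], [4,7], [5,6], [7,8], [8,9]
  2-simplices (4): [2,3,5], [2,3,6], [2,5,6], [3,5,6]
  3-simplices (1): [2,3,5,6]

giving chain groups C_0 ≅ Z^9, C_1 ≅ Z^11, C_2 ≅ Z^4, C_3 ≅ Z^1.

The boundary map ∂_1: C_1 → C_0 maps an edge to its endpoints' difference, ∂[p,q] = q − p.
The resulting 9×11 matrix has rank 7, and its Smith normal form has invariant factors (1,1,1,1,1,1,1).

The boundary map ∂_2: C_2 → C_1 acts by ∂[p,q,r] = [q,r] − [p,r] + [p,q]. For instance
  ∂[2,5,6] = [5,6] − [2,6] + [2,5],
  ∂[3,5,6] = [5,6] − [3,6] + [3,5].
The resulting 11×4 matrix has rank 3, and its Smith normal form has invariant factors (1,1,1).

Boundary ∂_3: C_3 → C_2 sends each 3-simplex σ to the alternating sum Σ_i (−1)^i (σ with its i-th vertex removed). For instance
  ∂[2,3,5,6] = [3,5,6] − [2,5,6] + [2,3,6] − [2,3,5].
The resulting 4×1 matrix has rank 1, and its Smith normal form has invariant factors (1).

Reading off H_k = ker ∂_k / im ∂_{k+1}:

  H_0: rank C_0 − rank ∂_1 = 9 − 7 = 2, and the invariant factors of ∂_1 are all 1, so H_0 ≅ Z^2.
  H_1: rank ker ∂_1 − rank ∂_2 = (11 − 7) − 3 = 1, and the invariant factors of ∂_2 are all 1, so H_1 ≅ Z.
  H_2: rank ker ∂_2 − rank ∂_3 = (4 − 3) − 1 = 0, and the invariant factors of ∂_3 are all 1, so H_2 ≅ 0.
  H_3: rank ker ∂_3 − rank ∂_4 = (1 − 1) − 0 = 0, and there is no ∂_4, so H_3 ≅ 0.

As a check, the Euler characteristic is 9 − 11 + 4 − 1 = 1, which agrees with 2 − 1 + 0 − 0 = 1.
(K is a triangulation of the disjoint union of the circle S^1 and the 3-simplex.)

H_0 = Z^2,  H_1 = Z,  H_2 = 0,  H_3 = 0.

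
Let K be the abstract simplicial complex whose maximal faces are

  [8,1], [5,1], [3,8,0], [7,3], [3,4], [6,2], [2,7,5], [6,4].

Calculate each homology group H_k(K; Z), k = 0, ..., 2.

Order the vertices as 0 < 1 < 2 < 3 < 4 < 5 < 6 < 7 < 8. Listing each simplex with vertices in this order, K has dimension 2 with simplices:

  0-simplices (9): [0], [1], [2], [3], [4], [5], [6], [7], [8]
  1-simplices (12): [0,3], [0,8], [1,5], [1,8], [2,5], [2,6], [2,7], [3,4], [3,7], [3,8], [4,6], [5,7]
  2-simplices (2): [0,3,8], [2,5,7]

so the chain groups are C_0 ≅ Z^9, C_1 ≅ Z^12, C_2 ≅ Z^2.

The boundary map ∂_1: C_1 → C_0 sends each edge [p,q] (with p < q) to q − p. For instance
  ∂[0,3] = [3] − [0].
As a 9×12 matrix over Z this has rank 8, with invariant factors (1,1,1,1,1,1,1,1).

The boundary map ∂_2: C_2 → C_1 maps a triangle to the signed sum of its edges. For instance
  ∂[2,5,7] = [5,7] − [2,7] + [2,5],
  ∂[0,3,8] = [3,8] − [0,8] + [0,3].
The 12×2 boundary matrix has rank 2 and Smith normal form diag(1,1).

Computing H_k = (kernel of ∂_k) / (image of ∂_{k+1}):

  H_0: rank C_0 − rank ∂_1 = 9 − 8 = 1, and the invariant factors of ∂_1 are all 1, so H_0 = Z.
  H_1: rank ker ∂_1 − rank ∂_2 = (12 − 8) − 2 = 2, and the invariant factors of ∂_2 are all 1, so H_1 = Z^2.
  H_2: rank ker ∂_2 − rank ∂_3 = (2 − 2) − 0 = 0, and there is no ∂_3, so H_2 = 0.

As a check, the Euler characteristic is 9 − 12 + 2 = -1, which agrees with 1 − 2 + 0 = -1.

H_0 = Z,  H_1 = Z^2,  H_2 = 0.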